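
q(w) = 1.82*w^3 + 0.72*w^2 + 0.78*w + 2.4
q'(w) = 5.46*w^2 + 1.44*w + 0.78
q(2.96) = 58.22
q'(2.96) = 52.88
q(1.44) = 10.45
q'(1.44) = 14.18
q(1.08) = 6.37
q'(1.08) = 8.70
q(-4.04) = -109.01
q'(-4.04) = 84.08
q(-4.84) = -190.86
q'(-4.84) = 121.71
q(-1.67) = -5.37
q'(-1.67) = 13.60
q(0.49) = 3.17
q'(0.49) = 2.80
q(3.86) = 120.81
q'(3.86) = 87.69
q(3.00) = 60.36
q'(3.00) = 54.24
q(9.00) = 1394.52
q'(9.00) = 456.00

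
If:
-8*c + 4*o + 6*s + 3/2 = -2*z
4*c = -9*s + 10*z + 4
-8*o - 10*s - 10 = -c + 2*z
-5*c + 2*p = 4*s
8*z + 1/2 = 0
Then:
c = -459/1144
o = -9043/4576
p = 237/2288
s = 633/1144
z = -1/16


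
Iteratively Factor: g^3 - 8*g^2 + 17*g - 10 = (g - 1)*(g^2 - 7*g + 10) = (g - 5)*(g - 1)*(g - 2)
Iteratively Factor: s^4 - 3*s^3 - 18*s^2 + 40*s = (s - 5)*(s^3 + 2*s^2 - 8*s) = (s - 5)*(s - 2)*(s^2 + 4*s) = (s - 5)*(s - 2)*(s + 4)*(s)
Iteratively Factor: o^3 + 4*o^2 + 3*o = (o + 1)*(o^2 + 3*o) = (o + 1)*(o + 3)*(o)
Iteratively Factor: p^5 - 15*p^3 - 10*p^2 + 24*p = (p - 1)*(p^4 + p^3 - 14*p^2 - 24*p) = (p - 1)*(p + 3)*(p^3 - 2*p^2 - 8*p) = (p - 4)*(p - 1)*(p + 3)*(p^2 + 2*p) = p*(p - 4)*(p - 1)*(p + 3)*(p + 2)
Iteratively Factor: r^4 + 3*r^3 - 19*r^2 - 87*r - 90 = (r + 3)*(r^3 - 19*r - 30) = (r + 2)*(r + 3)*(r^2 - 2*r - 15) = (r - 5)*(r + 2)*(r + 3)*(r + 3)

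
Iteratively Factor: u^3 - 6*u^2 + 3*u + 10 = (u - 2)*(u^2 - 4*u - 5) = (u - 5)*(u - 2)*(u + 1)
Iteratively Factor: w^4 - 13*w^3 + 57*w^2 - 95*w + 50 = (w - 2)*(w^3 - 11*w^2 + 35*w - 25) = (w - 2)*(w - 1)*(w^2 - 10*w + 25) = (w - 5)*(w - 2)*(w - 1)*(w - 5)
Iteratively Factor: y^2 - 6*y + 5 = (y - 5)*(y - 1)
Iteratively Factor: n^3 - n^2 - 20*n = (n)*(n^2 - n - 20) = n*(n - 5)*(n + 4)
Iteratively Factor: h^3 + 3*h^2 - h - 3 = (h - 1)*(h^2 + 4*h + 3) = (h - 1)*(h + 3)*(h + 1)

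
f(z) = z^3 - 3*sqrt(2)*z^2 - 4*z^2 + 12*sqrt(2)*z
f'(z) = 3*z^2 - 6*sqrt(2)*z - 8*z + 12*sqrt(2)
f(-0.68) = -15.67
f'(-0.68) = 29.57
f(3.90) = 0.13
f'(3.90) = -1.69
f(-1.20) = -33.96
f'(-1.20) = 41.07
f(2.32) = 7.49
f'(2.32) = -5.13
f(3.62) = 0.86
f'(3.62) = -3.39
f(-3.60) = -214.57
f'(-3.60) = 115.20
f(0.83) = 8.98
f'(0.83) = 5.35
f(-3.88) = -248.34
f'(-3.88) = 126.10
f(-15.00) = -5484.15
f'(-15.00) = 939.25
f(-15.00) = -5484.15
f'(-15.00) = 939.25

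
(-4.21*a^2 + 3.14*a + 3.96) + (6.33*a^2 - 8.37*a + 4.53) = 2.12*a^2 - 5.23*a + 8.49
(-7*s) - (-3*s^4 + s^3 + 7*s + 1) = 3*s^4 - s^3 - 14*s - 1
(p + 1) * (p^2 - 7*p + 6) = p^3 - 6*p^2 - p + 6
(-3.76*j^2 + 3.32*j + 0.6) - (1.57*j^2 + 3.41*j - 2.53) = -5.33*j^2 - 0.0900000000000003*j + 3.13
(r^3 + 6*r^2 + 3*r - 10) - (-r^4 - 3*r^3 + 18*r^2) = r^4 + 4*r^3 - 12*r^2 + 3*r - 10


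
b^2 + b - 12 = (b - 3)*(b + 4)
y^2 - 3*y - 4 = (y - 4)*(y + 1)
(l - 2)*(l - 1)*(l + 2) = l^3 - l^2 - 4*l + 4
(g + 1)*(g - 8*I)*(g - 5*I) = g^3 + g^2 - 13*I*g^2 - 40*g - 13*I*g - 40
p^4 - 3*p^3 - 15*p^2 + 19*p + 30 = (p - 5)*(p - 2)*(p + 1)*(p + 3)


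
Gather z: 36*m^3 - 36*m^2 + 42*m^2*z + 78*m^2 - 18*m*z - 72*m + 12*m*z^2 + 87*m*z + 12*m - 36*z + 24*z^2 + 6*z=36*m^3 + 42*m^2 - 60*m + z^2*(12*m + 24) + z*(42*m^2 + 69*m - 30)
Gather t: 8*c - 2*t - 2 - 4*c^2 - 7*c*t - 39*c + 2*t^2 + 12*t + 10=-4*c^2 - 31*c + 2*t^2 + t*(10 - 7*c) + 8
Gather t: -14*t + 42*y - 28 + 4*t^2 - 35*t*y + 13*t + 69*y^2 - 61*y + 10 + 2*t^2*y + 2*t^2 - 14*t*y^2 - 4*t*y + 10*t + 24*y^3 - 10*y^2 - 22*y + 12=t^2*(2*y + 6) + t*(-14*y^2 - 39*y + 9) + 24*y^3 + 59*y^2 - 41*y - 6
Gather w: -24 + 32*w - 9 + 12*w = 44*w - 33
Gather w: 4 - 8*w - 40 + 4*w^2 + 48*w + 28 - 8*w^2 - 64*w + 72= -4*w^2 - 24*w + 64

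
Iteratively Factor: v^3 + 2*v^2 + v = (v + 1)*(v^2 + v) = (v + 1)^2*(v)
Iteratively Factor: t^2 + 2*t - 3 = (t - 1)*(t + 3)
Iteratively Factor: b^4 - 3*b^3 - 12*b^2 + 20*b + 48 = (b + 2)*(b^3 - 5*b^2 - 2*b + 24) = (b + 2)^2*(b^2 - 7*b + 12) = (b - 4)*(b + 2)^2*(b - 3)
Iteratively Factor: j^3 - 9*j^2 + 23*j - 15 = (j - 5)*(j^2 - 4*j + 3) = (j - 5)*(j - 1)*(j - 3)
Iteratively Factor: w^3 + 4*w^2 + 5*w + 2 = (w + 1)*(w^2 + 3*w + 2) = (w + 1)^2*(w + 2)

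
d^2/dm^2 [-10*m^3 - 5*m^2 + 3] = -60*m - 10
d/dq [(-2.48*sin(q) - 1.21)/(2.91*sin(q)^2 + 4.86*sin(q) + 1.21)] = (7.2168*sin(q)^2 + 7.0422*sin(q) + 2.8798)*cos(q)/(8.4681*sin(q)^4 + 28.2852*sin(q)^3 + 30.6618*sin(q)^2 + 11.7612*sin(q) + 1.4641)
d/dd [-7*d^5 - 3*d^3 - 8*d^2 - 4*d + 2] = -35*d^4 - 9*d^2 - 16*d - 4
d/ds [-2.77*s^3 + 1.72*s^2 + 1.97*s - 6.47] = -8.31*s^2 + 3.44*s + 1.97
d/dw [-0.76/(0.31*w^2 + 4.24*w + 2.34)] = (0.4712*w + 3.2224)/(0.31*w^2 + 4.24*w + 2.34)^2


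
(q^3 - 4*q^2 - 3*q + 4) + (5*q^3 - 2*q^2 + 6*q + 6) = 6*q^3 - 6*q^2 + 3*q + 10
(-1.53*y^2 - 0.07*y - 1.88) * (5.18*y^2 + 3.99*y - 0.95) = -7.9254*y^4 - 6.4673*y^3 - 8.5642*y^2 - 7.4347*y + 1.786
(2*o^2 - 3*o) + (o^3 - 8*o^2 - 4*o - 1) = o^3 - 6*o^2 - 7*o - 1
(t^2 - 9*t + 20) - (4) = t^2 - 9*t + 16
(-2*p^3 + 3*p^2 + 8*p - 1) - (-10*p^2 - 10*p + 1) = -2*p^3 + 13*p^2 + 18*p - 2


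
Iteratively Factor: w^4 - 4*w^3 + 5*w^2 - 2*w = (w - 1)*(w^3 - 3*w^2 + 2*w) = (w - 1)^2*(w^2 - 2*w) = w*(w - 1)^2*(w - 2)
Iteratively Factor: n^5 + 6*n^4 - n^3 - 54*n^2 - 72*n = (n + 2)*(n^4 + 4*n^3 - 9*n^2 - 36*n) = (n + 2)*(n + 3)*(n^3 + n^2 - 12*n) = (n + 2)*(n + 3)*(n + 4)*(n^2 - 3*n) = n*(n + 2)*(n + 3)*(n + 4)*(n - 3)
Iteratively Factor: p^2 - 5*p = (p)*(p - 5)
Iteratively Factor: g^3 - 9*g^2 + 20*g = (g)*(g^2 - 9*g + 20) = g*(g - 5)*(g - 4)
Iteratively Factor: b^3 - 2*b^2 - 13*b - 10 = (b - 5)*(b^2 + 3*b + 2) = (b - 5)*(b + 1)*(b + 2)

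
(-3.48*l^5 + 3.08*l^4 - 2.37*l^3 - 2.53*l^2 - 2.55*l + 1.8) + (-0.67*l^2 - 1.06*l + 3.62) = -3.48*l^5 + 3.08*l^4 - 2.37*l^3 - 3.2*l^2 - 3.61*l + 5.42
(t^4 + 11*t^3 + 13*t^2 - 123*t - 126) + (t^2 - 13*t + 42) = t^4 + 11*t^3 + 14*t^2 - 136*t - 84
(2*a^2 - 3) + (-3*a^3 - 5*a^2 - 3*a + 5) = -3*a^3 - 3*a^2 - 3*a + 2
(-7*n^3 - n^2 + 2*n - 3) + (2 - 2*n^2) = -7*n^3 - 3*n^2 + 2*n - 1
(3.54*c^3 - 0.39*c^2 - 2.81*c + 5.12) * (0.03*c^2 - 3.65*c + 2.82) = 0.1062*c^5 - 12.9327*c^4 + 11.322*c^3 + 9.3103*c^2 - 26.6122*c + 14.4384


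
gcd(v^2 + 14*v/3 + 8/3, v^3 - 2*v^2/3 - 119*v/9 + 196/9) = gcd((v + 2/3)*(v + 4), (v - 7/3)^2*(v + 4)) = v + 4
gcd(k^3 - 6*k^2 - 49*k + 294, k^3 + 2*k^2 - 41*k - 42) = k^2 + k - 42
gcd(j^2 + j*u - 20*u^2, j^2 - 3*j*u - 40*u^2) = j + 5*u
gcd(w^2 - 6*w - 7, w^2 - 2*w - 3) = w + 1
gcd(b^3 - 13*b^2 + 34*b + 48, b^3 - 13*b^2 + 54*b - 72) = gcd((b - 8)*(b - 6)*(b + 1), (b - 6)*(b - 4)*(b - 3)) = b - 6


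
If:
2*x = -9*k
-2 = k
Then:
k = -2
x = 9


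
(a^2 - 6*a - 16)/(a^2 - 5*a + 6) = (a^2 - 6*a - 16)/(a^2 - 5*a + 6)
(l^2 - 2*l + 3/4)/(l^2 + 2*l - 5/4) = (2*l - 3)/(2*l + 5)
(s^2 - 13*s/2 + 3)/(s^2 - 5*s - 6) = (s - 1/2)/(s + 1)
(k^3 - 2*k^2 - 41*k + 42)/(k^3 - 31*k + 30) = (k - 7)/(k - 5)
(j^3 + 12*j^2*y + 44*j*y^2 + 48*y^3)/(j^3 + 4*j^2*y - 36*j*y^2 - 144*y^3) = (-j - 2*y)/(-j + 6*y)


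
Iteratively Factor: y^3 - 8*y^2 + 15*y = (y - 3)*(y^2 - 5*y) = y*(y - 3)*(y - 5)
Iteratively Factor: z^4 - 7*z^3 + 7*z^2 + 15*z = (z - 5)*(z^3 - 2*z^2 - 3*z) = (z - 5)*(z + 1)*(z^2 - 3*z) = (z - 5)*(z - 3)*(z + 1)*(z)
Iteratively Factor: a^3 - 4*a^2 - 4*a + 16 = (a - 2)*(a^2 - 2*a - 8) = (a - 4)*(a - 2)*(a + 2)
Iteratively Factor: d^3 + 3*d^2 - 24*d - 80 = (d + 4)*(d^2 - d - 20) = (d - 5)*(d + 4)*(d + 4)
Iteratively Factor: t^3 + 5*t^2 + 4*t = (t)*(t^2 + 5*t + 4) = t*(t + 1)*(t + 4)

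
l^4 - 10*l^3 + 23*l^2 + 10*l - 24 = (l - 6)*(l - 4)*(l - 1)*(l + 1)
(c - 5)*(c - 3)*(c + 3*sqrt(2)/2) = c^3 - 8*c^2 + 3*sqrt(2)*c^2/2 - 12*sqrt(2)*c + 15*c + 45*sqrt(2)/2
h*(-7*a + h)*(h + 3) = -7*a*h^2 - 21*a*h + h^3 + 3*h^2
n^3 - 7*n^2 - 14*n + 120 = (n - 6)*(n - 5)*(n + 4)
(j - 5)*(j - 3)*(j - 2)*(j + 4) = j^4 - 6*j^3 - 9*j^2 + 94*j - 120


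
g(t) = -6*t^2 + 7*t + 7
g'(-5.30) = 70.60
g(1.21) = 6.69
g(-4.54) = -148.45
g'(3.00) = -29.00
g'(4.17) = -43.04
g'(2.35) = -21.20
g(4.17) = -68.14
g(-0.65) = -0.08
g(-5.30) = -198.64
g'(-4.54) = 61.48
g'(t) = 7 - 12*t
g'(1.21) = -7.52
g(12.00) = -773.00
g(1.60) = 2.84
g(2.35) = -9.69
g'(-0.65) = 14.80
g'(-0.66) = 14.92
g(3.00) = -26.00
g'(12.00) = -137.00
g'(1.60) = -12.20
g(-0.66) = -0.23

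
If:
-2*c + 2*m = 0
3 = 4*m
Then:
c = 3/4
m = 3/4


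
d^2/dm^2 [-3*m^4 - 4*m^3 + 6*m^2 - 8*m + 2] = -36*m^2 - 24*m + 12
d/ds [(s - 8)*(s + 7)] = 2*s - 1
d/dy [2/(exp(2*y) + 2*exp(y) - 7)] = -4*(exp(y) + 1)*exp(y)/(exp(2*y) + 2*exp(y) - 7)^2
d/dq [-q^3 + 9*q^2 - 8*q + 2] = -3*q^2 + 18*q - 8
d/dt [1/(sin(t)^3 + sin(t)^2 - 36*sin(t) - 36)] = (-3*sin(t)^2 - 2*sin(t) + 36)*cos(t)/(sin(t)^3 + sin(t)^2 - 36*sin(t) - 36)^2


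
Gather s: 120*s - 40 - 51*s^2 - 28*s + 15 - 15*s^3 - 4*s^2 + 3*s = -15*s^3 - 55*s^2 + 95*s - 25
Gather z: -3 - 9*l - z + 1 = -9*l - z - 2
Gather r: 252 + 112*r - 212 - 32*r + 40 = 80*r + 80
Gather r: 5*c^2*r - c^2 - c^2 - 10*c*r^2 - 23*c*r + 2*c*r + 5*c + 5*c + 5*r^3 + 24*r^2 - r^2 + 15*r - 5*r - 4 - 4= -2*c^2 + 10*c + 5*r^3 + r^2*(23 - 10*c) + r*(5*c^2 - 21*c + 10) - 8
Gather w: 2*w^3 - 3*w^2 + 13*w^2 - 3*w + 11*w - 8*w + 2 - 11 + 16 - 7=2*w^3 + 10*w^2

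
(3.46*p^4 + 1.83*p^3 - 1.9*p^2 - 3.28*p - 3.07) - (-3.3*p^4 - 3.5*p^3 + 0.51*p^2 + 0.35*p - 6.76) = 6.76*p^4 + 5.33*p^3 - 2.41*p^2 - 3.63*p + 3.69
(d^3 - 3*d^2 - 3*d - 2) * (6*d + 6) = 6*d^4 - 12*d^3 - 36*d^2 - 30*d - 12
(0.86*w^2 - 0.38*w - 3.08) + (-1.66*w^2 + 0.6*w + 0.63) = -0.8*w^2 + 0.22*w - 2.45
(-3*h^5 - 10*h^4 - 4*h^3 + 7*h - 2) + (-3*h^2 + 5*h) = -3*h^5 - 10*h^4 - 4*h^3 - 3*h^2 + 12*h - 2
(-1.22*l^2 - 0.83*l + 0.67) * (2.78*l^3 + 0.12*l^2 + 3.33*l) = -3.3916*l^5 - 2.4538*l^4 - 2.2996*l^3 - 2.6835*l^2 + 2.2311*l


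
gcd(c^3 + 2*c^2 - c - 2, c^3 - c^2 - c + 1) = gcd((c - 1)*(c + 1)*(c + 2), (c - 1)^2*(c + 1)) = c^2 - 1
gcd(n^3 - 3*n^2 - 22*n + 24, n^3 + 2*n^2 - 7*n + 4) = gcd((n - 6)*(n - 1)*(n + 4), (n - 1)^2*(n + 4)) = n^2 + 3*n - 4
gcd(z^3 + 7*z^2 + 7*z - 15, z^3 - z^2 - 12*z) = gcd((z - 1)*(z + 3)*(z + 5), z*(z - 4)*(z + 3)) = z + 3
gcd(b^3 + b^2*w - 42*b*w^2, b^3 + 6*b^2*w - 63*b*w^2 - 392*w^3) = b + 7*w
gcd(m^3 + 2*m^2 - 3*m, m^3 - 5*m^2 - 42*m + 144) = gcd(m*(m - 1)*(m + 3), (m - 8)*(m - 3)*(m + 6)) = 1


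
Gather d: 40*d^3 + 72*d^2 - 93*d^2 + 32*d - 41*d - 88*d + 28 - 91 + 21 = 40*d^3 - 21*d^2 - 97*d - 42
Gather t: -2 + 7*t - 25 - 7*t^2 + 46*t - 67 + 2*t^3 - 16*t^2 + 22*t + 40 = 2*t^3 - 23*t^2 + 75*t - 54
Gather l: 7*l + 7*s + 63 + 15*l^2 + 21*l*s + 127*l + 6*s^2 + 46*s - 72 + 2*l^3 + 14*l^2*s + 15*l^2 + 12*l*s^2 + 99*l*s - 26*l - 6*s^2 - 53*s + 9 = 2*l^3 + l^2*(14*s + 30) + l*(12*s^2 + 120*s + 108)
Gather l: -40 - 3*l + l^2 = l^2 - 3*l - 40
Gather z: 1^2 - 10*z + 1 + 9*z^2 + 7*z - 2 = 9*z^2 - 3*z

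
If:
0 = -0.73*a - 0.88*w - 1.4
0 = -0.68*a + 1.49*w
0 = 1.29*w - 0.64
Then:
No Solution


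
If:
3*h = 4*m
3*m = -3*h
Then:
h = 0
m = 0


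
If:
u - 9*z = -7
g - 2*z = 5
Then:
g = 2*z + 5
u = 9*z - 7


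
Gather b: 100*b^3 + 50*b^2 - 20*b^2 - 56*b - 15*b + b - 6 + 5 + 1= 100*b^3 + 30*b^2 - 70*b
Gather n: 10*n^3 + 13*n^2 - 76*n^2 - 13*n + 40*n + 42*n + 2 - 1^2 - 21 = 10*n^3 - 63*n^2 + 69*n - 20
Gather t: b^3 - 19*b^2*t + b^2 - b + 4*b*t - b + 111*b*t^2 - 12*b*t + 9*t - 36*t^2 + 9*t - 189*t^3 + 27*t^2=b^3 + b^2 - 2*b - 189*t^3 + t^2*(111*b - 9) + t*(-19*b^2 - 8*b + 18)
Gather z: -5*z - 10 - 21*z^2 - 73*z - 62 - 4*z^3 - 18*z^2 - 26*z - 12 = -4*z^3 - 39*z^2 - 104*z - 84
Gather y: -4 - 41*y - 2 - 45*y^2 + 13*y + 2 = -45*y^2 - 28*y - 4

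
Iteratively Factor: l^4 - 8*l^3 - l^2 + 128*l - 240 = (l - 5)*(l^3 - 3*l^2 - 16*l + 48) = (l - 5)*(l - 4)*(l^2 + l - 12) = (l - 5)*(l - 4)*(l + 4)*(l - 3)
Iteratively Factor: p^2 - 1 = (p + 1)*(p - 1)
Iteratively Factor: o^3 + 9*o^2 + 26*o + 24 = (o + 2)*(o^2 + 7*o + 12) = (o + 2)*(o + 3)*(o + 4)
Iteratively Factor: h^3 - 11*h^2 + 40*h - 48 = (h - 4)*(h^2 - 7*h + 12) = (h - 4)^2*(h - 3)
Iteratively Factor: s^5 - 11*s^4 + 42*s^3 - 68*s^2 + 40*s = (s - 2)*(s^4 - 9*s^3 + 24*s^2 - 20*s) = s*(s - 2)*(s^3 - 9*s^2 + 24*s - 20) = s*(s - 2)^2*(s^2 - 7*s + 10) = s*(s - 5)*(s - 2)^2*(s - 2)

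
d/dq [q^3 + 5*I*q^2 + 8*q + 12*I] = 3*q^2 + 10*I*q + 8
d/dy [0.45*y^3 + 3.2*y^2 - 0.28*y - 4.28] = 1.35*y^2 + 6.4*y - 0.28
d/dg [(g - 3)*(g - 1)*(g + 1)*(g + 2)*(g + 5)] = 5*g^4 + 16*g^3 - 36*g^2 - 68*g + 11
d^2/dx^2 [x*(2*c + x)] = 2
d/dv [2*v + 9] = 2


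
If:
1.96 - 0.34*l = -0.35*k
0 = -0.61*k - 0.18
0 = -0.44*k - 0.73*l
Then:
No Solution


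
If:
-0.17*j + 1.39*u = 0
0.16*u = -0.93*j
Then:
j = 0.00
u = 0.00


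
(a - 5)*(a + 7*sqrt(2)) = a^2 - 5*a + 7*sqrt(2)*a - 35*sqrt(2)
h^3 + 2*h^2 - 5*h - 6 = (h - 2)*(h + 1)*(h + 3)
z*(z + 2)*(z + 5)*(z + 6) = z^4 + 13*z^3 + 52*z^2 + 60*z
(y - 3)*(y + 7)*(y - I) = y^3 + 4*y^2 - I*y^2 - 21*y - 4*I*y + 21*I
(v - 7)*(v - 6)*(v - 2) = v^3 - 15*v^2 + 68*v - 84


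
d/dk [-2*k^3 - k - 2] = -6*k^2 - 1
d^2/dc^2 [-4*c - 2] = 0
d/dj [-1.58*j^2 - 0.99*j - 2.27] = -3.16*j - 0.99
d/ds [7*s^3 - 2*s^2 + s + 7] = 21*s^2 - 4*s + 1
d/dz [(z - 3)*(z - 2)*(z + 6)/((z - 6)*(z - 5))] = (z^4 - 22*z^3 + 103*z^2 - 12*z - 324)/(z^4 - 22*z^3 + 181*z^2 - 660*z + 900)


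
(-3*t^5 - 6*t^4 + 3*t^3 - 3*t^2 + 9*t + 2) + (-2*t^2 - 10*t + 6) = -3*t^5 - 6*t^4 + 3*t^3 - 5*t^2 - t + 8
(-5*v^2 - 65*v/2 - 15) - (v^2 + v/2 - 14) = -6*v^2 - 33*v - 1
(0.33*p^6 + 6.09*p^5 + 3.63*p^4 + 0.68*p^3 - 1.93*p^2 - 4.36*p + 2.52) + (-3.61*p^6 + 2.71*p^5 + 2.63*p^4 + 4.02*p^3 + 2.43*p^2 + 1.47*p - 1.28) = -3.28*p^6 + 8.8*p^5 + 6.26*p^4 + 4.7*p^3 + 0.5*p^2 - 2.89*p + 1.24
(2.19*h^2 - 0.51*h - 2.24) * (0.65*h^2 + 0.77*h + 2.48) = 1.4235*h^4 + 1.3548*h^3 + 3.5825*h^2 - 2.9896*h - 5.5552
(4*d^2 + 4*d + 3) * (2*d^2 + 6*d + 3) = 8*d^4 + 32*d^3 + 42*d^2 + 30*d + 9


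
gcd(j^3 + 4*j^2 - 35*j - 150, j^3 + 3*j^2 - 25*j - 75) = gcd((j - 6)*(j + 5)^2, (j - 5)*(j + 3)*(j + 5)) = j + 5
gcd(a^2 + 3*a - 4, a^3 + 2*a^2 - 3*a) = a - 1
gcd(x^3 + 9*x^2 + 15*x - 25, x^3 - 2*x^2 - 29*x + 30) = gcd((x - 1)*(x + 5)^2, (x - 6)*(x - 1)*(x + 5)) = x^2 + 4*x - 5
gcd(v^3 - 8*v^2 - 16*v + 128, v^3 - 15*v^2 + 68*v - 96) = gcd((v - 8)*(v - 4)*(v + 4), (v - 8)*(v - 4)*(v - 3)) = v^2 - 12*v + 32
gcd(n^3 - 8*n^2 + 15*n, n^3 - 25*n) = n^2 - 5*n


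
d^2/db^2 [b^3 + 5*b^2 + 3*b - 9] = 6*b + 10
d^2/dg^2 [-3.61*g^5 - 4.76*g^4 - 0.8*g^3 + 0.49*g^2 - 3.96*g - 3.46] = -72.2*g^3 - 57.12*g^2 - 4.8*g + 0.98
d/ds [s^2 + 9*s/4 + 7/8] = 2*s + 9/4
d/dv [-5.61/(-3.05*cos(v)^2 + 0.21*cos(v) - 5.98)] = (34.221*cos(v) - 1.1781)*sin(v)/(3.05*cos(v)^2 - 0.21*cos(v) + 5.98)^2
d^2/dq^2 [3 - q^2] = -2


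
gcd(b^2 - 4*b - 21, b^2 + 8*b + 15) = b + 3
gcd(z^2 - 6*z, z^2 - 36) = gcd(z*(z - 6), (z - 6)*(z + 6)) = z - 6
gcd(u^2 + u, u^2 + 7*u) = u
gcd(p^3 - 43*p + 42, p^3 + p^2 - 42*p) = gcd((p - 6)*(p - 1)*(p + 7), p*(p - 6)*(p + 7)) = p^2 + p - 42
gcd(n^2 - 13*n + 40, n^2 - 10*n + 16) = n - 8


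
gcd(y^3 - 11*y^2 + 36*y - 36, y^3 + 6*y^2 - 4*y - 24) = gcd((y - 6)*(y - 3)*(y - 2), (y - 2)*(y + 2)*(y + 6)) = y - 2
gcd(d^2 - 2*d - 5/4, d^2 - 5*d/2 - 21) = 1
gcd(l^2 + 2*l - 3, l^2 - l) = l - 1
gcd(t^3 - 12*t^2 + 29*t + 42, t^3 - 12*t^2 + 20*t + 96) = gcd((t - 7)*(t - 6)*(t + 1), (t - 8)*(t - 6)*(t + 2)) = t - 6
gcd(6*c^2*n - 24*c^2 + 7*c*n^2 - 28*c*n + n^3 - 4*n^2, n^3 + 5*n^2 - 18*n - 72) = n - 4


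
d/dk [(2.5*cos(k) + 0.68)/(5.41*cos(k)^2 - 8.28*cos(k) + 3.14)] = (13.525*cos(k)^2 + 7.3576*cos(k) - 13.4804)*sin(k)/(29.2681*cos(k)^4 - 89.5896*cos(k)^3 + 102.5332*cos(k)^2 - 51.9984*cos(k) + 9.8596)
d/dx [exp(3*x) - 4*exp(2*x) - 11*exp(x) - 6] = (3*exp(2*x) - 8*exp(x) - 11)*exp(x)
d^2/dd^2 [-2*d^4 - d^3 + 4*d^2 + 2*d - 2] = -24*d^2 - 6*d + 8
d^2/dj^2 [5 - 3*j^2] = -6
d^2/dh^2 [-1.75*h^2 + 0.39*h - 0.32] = -3.50000000000000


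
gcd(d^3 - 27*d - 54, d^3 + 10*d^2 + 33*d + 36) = d^2 + 6*d + 9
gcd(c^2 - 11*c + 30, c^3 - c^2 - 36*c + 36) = c - 6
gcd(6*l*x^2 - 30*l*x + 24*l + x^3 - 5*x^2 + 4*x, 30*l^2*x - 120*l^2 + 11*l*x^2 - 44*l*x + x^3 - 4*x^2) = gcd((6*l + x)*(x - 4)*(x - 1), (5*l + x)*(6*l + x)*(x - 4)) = 6*l*x - 24*l + x^2 - 4*x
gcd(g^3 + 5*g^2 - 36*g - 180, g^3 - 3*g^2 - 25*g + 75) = g + 5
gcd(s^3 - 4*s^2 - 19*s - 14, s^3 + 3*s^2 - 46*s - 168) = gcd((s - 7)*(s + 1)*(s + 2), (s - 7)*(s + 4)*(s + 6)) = s - 7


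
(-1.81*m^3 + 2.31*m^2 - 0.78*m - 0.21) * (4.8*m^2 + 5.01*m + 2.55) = -8.688*m^5 + 2.0199*m^4 + 3.2136*m^3 + 0.974699999999999*m^2 - 3.0411*m - 0.5355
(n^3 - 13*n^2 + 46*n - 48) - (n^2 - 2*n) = n^3 - 14*n^2 + 48*n - 48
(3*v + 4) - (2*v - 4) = v + 8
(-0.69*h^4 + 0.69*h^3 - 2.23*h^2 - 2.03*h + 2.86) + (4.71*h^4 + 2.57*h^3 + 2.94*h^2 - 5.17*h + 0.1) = 4.02*h^4 + 3.26*h^3 + 0.71*h^2 - 7.2*h + 2.96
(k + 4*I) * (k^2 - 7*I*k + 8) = k^3 - 3*I*k^2 + 36*k + 32*I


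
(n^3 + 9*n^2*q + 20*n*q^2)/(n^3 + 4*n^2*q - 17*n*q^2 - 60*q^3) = n*(-n - 4*q)/(-n^2 + n*q + 12*q^2)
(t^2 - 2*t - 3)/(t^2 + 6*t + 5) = (t - 3)/(t + 5)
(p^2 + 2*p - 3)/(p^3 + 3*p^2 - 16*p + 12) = (p + 3)/(p^2 + 4*p - 12)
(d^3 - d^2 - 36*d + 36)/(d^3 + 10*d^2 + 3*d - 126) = (d^2 - 7*d + 6)/(d^2 + 4*d - 21)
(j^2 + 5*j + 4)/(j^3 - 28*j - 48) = (j + 1)/(j^2 - 4*j - 12)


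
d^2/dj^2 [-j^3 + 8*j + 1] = -6*j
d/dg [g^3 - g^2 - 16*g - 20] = 3*g^2 - 2*g - 16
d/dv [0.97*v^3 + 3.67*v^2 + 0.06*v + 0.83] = 2.91*v^2 + 7.34*v + 0.06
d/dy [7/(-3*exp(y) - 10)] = 21*exp(y)/(3*exp(y) + 10)^2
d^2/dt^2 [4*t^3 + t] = 24*t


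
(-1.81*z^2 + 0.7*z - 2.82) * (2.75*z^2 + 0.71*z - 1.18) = -4.9775*z^4 + 0.6399*z^3 - 5.1222*z^2 - 2.8282*z + 3.3276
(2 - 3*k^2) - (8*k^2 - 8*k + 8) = -11*k^2 + 8*k - 6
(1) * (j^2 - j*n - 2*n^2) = j^2 - j*n - 2*n^2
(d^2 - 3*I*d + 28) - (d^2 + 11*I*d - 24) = -14*I*d + 52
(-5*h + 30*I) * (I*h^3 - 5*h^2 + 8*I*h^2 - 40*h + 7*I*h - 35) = -5*I*h^4 - 5*h^3 - 40*I*h^3 - 40*h^2 - 185*I*h^2 - 35*h - 1200*I*h - 1050*I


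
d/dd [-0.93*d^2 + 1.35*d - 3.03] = 1.35 - 1.86*d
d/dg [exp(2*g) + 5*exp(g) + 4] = (2*exp(g) + 5)*exp(g)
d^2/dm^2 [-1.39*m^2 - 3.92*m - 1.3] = -2.78000000000000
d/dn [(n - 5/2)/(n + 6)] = 17/(2*(n + 6)^2)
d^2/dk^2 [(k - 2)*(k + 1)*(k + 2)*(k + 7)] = 12*k^2 + 48*k + 6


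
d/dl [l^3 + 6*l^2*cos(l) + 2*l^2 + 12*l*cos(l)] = -6*l^2*sin(l) + 3*l^2 + 12*sqrt(2)*l*cos(l + pi/4) + 4*l + 12*cos(l)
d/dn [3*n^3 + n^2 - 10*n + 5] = 9*n^2 + 2*n - 10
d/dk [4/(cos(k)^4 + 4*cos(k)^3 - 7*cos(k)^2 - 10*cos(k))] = 8*(2*cos(k)^3 + 6*cos(k)^2 - 7*cos(k) - 5)*sin(k)/((cos(k)^3 + 4*cos(k)^2 - 7*cos(k) - 10)^2*cos(k)^2)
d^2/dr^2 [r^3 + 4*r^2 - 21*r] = 6*r + 8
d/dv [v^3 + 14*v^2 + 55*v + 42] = 3*v^2 + 28*v + 55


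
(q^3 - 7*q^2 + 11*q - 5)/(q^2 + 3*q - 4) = (q^2 - 6*q + 5)/(q + 4)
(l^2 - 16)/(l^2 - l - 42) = (16 - l^2)/(-l^2 + l + 42)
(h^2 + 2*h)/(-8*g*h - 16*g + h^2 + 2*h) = -h/(8*g - h)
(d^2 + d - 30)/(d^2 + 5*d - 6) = (d - 5)/(d - 1)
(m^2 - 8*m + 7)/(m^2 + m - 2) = (m - 7)/(m + 2)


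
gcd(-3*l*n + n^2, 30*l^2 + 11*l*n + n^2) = 1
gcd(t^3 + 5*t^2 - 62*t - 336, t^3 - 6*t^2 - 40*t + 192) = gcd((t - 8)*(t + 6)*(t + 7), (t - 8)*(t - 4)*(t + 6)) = t^2 - 2*t - 48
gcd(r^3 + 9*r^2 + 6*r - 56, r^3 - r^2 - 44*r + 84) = r^2 + 5*r - 14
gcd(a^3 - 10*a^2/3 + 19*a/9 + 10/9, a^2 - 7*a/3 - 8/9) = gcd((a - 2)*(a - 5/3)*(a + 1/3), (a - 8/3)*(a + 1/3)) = a + 1/3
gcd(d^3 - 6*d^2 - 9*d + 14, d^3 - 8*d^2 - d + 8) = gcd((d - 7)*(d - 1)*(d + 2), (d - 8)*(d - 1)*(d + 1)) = d - 1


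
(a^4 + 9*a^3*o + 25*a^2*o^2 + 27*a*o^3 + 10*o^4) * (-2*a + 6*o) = -2*a^5 - 12*a^4*o + 4*a^3*o^2 + 96*a^2*o^3 + 142*a*o^4 + 60*o^5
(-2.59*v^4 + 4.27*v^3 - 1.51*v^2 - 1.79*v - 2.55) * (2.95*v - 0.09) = -7.6405*v^5 + 12.8296*v^4 - 4.8388*v^3 - 5.1446*v^2 - 7.3614*v + 0.2295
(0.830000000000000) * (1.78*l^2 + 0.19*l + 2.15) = 1.4774*l^2 + 0.1577*l + 1.7845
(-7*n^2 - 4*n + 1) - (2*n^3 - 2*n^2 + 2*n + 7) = -2*n^3 - 5*n^2 - 6*n - 6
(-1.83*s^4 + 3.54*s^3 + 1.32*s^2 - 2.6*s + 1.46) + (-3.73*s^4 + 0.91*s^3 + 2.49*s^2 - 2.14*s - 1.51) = -5.56*s^4 + 4.45*s^3 + 3.81*s^2 - 4.74*s - 0.05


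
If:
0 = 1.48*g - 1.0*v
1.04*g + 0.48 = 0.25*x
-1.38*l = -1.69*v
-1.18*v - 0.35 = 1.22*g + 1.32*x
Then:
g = -0.34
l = -0.62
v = -0.50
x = 0.50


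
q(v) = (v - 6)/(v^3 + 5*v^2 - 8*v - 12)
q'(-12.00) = 0.01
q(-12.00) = 0.02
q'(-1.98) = -0.46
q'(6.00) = 0.00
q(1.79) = 0.92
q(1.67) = 0.64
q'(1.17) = 0.15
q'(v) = (v - 6)*(-3*v^2 - 10*v + 8)/(v^3 + 5*v^2 - 8*v - 12)^2 + 1/(v^3 + 5*v^2 - 8*v - 12) = (v^3 + 5*v^2 - 8*v - (v - 6)*(3*v^2 + 10*v - 8) - 12)/(v^3 + 5*v^2 - 8*v - 12)^2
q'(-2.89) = -0.09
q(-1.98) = -0.51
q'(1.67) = 1.47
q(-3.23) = -0.29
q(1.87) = 1.41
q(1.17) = 0.37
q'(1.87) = 9.81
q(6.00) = 0.00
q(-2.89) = -0.31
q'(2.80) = 0.23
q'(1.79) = 3.72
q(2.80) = -0.12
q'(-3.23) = -0.05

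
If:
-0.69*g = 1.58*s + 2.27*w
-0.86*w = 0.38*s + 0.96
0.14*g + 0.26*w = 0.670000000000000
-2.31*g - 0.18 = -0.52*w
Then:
No Solution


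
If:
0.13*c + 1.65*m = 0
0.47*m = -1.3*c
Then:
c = 0.00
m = 0.00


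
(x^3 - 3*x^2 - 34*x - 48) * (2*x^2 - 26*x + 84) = 2*x^5 - 32*x^4 + 94*x^3 + 536*x^2 - 1608*x - 4032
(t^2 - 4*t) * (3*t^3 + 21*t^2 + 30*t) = 3*t^5 + 9*t^4 - 54*t^3 - 120*t^2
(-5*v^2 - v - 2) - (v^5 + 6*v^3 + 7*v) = -v^5 - 6*v^3 - 5*v^2 - 8*v - 2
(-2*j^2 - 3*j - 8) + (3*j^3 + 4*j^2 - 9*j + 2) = 3*j^3 + 2*j^2 - 12*j - 6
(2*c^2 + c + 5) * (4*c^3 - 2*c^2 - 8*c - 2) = 8*c^5 + 2*c^3 - 22*c^2 - 42*c - 10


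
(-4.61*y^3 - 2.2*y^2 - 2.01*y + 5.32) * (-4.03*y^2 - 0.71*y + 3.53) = 18.5783*y^5 + 12.1391*y^4 - 6.611*y^3 - 27.7785*y^2 - 10.8725*y + 18.7796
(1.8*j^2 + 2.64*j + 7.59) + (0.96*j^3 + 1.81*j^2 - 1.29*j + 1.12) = 0.96*j^3 + 3.61*j^2 + 1.35*j + 8.71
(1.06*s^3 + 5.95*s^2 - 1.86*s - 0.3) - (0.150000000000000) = 1.06*s^3 + 5.95*s^2 - 1.86*s - 0.45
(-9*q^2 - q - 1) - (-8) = -9*q^2 - q + 7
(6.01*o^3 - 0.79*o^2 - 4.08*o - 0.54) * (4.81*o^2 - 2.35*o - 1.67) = 28.9081*o^5 - 17.9234*o^4 - 27.805*o^3 + 8.3099*o^2 + 8.0826*o + 0.9018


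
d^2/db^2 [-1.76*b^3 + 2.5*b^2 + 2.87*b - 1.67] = 5.0 - 10.56*b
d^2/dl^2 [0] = 0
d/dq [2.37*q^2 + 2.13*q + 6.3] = 4.74*q + 2.13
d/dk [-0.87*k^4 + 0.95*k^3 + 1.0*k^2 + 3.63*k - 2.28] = -3.48*k^3 + 2.85*k^2 + 2.0*k + 3.63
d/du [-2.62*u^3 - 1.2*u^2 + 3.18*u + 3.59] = -7.86*u^2 - 2.4*u + 3.18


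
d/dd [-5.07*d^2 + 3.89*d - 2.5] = 3.89 - 10.14*d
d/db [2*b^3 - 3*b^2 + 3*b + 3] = 6*b^2 - 6*b + 3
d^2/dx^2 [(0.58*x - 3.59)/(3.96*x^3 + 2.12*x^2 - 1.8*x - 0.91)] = (54.571968*x^5 - 646.348032*x^4 - 468.738304*x^3 + 81.8088*x^2 + 11.288712*x - 39.014936)/(62.099136*x^9 + 99.734976*x^8 - 31.287168*x^7 - 123.9508*x^6 - 31.616352*x^5 + 47.255568*x^4 + 24.841188*x^3 - 3.578484*x^2 - 4.47174*x - 0.753571)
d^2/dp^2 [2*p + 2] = 0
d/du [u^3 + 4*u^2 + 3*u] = 3*u^2 + 8*u + 3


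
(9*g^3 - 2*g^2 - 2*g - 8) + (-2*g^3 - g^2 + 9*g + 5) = 7*g^3 - 3*g^2 + 7*g - 3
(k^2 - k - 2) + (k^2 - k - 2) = 2*k^2 - 2*k - 4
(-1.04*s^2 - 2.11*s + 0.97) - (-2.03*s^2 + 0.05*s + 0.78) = 0.99*s^2 - 2.16*s + 0.19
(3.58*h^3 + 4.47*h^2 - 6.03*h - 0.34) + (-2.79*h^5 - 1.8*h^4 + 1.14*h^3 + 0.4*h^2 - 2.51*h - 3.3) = -2.79*h^5 - 1.8*h^4 + 4.72*h^3 + 4.87*h^2 - 8.54*h - 3.64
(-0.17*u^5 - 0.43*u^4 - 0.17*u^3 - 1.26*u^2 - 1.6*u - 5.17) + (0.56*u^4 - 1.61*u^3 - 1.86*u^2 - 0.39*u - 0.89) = -0.17*u^5 + 0.13*u^4 - 1.78*u^3 - 3.12*u^2 - 1.99*u - 6.06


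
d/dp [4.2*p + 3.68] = 4.20000000000000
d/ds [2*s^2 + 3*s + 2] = 4*s + 3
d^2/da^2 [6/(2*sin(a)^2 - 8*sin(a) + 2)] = 6*(-2*sin(a)^4 + 6*sin(a)^3 - 3*sin(a)^2 - 14*sin(a) + 15)/(sin(a)^2 - 4*sin(a) + 1)^3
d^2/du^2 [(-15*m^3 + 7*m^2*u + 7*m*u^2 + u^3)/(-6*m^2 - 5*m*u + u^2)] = m^2*(-846*m^3 + 918*m^2*u + 342*m*u^2 + 146*u^3)/(-216*m^6 - 540*m^5*u - 342*m^4*u^2 + 55*m^3*u^3 + 57*m^2*u^4 - 15*m*u^5 + u^6)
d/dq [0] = 0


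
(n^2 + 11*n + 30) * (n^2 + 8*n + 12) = n^4 + 19*n^3 + 130*n^2 + 372*n + 360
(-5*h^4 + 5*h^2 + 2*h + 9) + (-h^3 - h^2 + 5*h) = -5*h^4 - h^3 + 4*h^2 + 7*h + 9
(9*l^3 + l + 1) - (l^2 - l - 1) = 9*l^3 - l^2 + 2*l + 2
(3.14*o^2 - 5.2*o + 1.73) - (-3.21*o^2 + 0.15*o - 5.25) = 6.35*o^2 - 5.35*o + 6.98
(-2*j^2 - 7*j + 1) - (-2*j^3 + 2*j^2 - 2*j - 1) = 2*j^3 - 4*j^2 - 5*j + 2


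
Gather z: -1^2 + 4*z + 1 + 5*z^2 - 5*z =5*z^2 - z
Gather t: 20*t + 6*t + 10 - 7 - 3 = 26*t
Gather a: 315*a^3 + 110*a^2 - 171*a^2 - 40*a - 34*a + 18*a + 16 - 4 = 315*a^3 - 61*a^2 - 56*a + 12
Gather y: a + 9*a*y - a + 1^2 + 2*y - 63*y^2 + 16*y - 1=-63*y^2 + y*(9*a + 18)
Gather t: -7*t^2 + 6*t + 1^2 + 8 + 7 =-7*t^2 + 6*t + 16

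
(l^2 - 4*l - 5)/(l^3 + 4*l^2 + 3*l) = (l - 5)/(l*(l + 3))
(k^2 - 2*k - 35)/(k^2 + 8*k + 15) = (k - 7)/(k + 3)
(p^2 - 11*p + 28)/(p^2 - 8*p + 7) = (p - 4)/(p - 1)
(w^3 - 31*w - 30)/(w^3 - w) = (w^2 - w - 30)/(w*(w - 1))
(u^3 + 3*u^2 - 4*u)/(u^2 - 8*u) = (u^2 + 3*u - 4)/(u - 8)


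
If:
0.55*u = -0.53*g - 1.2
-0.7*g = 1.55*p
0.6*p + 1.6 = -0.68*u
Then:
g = 0.13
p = -0.06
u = -2.30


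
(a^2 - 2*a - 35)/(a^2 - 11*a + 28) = (a + 5)/(a - 4)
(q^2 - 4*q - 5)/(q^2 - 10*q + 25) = (q + 1)/(q - 5)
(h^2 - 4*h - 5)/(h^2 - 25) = (h + 1)/(h + 5)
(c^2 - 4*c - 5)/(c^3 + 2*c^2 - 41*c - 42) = (c - 5)/(c^2 + c - 42)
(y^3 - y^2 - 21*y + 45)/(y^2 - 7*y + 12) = (y^2 + 2*y - 15)/(y - 4)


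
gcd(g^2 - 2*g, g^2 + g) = g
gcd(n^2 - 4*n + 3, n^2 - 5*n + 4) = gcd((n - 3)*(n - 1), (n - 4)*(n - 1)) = n - 1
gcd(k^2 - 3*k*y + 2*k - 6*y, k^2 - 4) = k + 2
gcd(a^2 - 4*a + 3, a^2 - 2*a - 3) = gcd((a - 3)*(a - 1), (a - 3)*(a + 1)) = a - 3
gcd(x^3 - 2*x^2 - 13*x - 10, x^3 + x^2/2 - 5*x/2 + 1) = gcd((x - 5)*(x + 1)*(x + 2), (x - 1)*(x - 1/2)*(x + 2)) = x + 2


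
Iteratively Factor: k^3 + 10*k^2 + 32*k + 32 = (k + 4)*(k^2 + 6*k + 8) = (k + 4)^2*(k + 2)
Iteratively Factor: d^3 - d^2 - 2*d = (d + 1)*(d^2 - 2*d) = (d - 2)*(d + 1)*(d)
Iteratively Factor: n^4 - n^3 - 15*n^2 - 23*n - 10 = (n + 1)*(n^3 - 2*n^2 - 13*n - 10) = (n + 1)^2*(n^2 - 3*n - 10) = (n + 1)^2*(n + 2)*(n - 5)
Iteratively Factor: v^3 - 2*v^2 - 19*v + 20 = (v - 5)*(v^2 + 3*v - 4) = (v - 5)*(v - 1)*(v + 4)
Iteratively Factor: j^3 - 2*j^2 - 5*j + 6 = (j - 3)*(j^2 + j - 2) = (j - 3)*(j - 1)*(j + 2)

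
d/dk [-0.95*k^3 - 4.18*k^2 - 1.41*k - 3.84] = -2.85*k^2 - 8.36*k - 1.41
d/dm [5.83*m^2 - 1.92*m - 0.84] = 11.66*m - 1.92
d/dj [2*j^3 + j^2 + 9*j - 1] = 6*j^2 + 2*j + 9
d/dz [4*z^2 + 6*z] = 8*z + 6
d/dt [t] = 1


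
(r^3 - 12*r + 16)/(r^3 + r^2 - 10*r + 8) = (r - 2)/(r - 1)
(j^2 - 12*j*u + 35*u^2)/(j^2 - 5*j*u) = (j - 7*u)/j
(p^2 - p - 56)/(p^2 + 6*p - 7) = (p - 8)/(p - 1)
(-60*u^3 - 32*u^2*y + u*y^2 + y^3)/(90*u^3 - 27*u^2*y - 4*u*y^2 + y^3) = (2*u + y)/(-3*u + y)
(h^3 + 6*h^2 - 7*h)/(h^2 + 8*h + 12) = h*(h^2 + 6*h - 7)/(h^2 + 8*h + 12)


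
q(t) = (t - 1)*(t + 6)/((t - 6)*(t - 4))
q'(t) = (t - 1)/((t - 6)*(t - 4)) + (t + 6)/((t - 6)*(t - 4)) - (t - 1)*(t + 6)/((t - 6)*(t - 4)^2) - (t - 1)*(t + 6)/((t - 6)^2*(t - 4)) = 15*(-t^2 + 4*t + 4)/(t^4 - 20*t^3 + 148*t^2 - 480*t + 576)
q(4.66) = -44.12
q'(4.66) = 17.73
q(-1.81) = -0.26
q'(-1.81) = -0.05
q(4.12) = -139.96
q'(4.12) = 1033.18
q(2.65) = 3.16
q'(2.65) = 5.56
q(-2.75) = -0.21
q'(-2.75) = -0.06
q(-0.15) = -0.26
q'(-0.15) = 0.08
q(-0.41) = -0.28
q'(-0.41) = 0.04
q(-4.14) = -0.12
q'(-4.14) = -0.07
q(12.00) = 4.12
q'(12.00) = -0.60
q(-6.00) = 0.00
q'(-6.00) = -0.06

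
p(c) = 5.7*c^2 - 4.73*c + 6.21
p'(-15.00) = -175.73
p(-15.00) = 1359.66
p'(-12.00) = -141.53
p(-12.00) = 883.77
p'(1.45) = 11.80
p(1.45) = 11.34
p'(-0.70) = -12.71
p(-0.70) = 12.31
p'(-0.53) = -10.77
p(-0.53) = 10.32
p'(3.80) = 38.59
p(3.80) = 70.54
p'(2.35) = 22.06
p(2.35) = 26.57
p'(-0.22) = -7.24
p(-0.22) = 7.53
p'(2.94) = 28.79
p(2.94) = 41.57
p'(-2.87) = -37.45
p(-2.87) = 66.74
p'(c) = 11.4*c - 4.73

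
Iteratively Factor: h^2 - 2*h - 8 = (h + 2)*(h - 4)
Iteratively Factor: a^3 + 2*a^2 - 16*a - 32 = (a + 2)*(a^2 - 16) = (a - 4)*(a + 2)*(a + 4)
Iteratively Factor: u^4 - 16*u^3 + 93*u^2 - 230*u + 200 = (u - 5)*(u^3 - 11*u^2 + 38*u - 40) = (u - 5)^2*(u^2 - 6*u + 8) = (u - 5)^2*(u - 2)*(u - 4)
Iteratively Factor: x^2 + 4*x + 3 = (x + 1)*(x + 3)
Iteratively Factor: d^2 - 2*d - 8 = (d - 4)*(d + 2)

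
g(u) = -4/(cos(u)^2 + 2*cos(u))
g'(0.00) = 0.00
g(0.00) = -1.33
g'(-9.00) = 0.30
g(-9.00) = 4.03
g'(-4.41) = -20.87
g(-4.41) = 7.89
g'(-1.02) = 5.95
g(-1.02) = -3.03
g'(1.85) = -24.67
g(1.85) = 8.42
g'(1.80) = -37.11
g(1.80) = 9.93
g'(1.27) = -21.40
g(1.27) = -5.88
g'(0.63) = -1.66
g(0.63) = -1.76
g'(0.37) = -0.75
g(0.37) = -1.46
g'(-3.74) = -0.83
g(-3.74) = 4.12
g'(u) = -4*(2*sin(u)*cos(u) + 2*sin(u))/(cos(u)^2 + 2*cos(u))^2 = -(8*sin(u)/cos(u)^2 + 8*tan(u))/(cos(u) + 2)^2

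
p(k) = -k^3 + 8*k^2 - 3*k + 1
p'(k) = -3*k^2 + 16*k - 3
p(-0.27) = 2.41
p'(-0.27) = -7.54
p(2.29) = 24.07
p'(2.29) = 17.91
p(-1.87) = 41.12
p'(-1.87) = -43.41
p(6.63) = 41.33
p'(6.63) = -28.79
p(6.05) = 54.22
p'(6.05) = -16.01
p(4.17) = 55.09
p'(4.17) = 11.55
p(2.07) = 20.20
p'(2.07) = 17.27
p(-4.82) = 313.30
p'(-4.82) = -149.82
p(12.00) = -611.00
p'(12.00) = -243.00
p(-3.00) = 109.00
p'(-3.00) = -78.00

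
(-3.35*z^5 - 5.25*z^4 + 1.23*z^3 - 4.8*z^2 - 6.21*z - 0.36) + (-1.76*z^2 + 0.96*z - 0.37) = -3.35*z^5 - 5.25*z^4 + 1.23*z^3 - 6.56*z^2 - 5.25*z - 0.73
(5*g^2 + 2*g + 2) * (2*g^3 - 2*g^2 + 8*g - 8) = 10*g^5 - 6*g^4 + 40*g^3 - 28*g^2 - 16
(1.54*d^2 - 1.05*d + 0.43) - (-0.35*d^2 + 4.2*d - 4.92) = 1.89*d^2 - 5.25*d + 5.35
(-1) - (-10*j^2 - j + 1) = 10*j^2 + j - 2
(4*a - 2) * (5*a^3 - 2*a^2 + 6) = 20*a^4 - 18*a^3 + 4*a^2 + 24*a - 12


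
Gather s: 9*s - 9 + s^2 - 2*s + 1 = s^2 + 7*s - 8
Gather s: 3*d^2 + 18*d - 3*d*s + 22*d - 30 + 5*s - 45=3*d^2 + 40*d + s*(5 - 3*d) - 75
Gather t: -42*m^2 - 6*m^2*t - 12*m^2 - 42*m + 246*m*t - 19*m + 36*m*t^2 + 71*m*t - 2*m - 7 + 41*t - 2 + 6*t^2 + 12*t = -54*m^2 - 63*m + t^2*(36*m + 6) + t*(-6*m^2 + 317*m + 53) - 9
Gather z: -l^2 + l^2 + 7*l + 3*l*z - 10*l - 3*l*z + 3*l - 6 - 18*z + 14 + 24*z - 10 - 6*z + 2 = 0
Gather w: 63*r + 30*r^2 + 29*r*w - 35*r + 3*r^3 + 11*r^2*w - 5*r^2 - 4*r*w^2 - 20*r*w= 3*r^3 + 25*r^2 - 4*r*w^2 + 28*r + w*(11*r^2 + 9*r)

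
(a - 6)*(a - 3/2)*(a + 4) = a^3 - 7*a^2/2 - 21*a + 36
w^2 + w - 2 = (w - 1)*(w + 2)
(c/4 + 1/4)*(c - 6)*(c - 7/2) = c^3/4 - 17*c^2/8 + 23*c/8 + 21/4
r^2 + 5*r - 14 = (r - 2)*(r + 7)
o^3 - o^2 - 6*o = o*(o - 3)*(o + 2)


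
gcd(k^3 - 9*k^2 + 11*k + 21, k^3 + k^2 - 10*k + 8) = 1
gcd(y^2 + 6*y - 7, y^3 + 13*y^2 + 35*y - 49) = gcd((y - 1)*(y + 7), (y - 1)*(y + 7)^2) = y^2 + 6*y - 7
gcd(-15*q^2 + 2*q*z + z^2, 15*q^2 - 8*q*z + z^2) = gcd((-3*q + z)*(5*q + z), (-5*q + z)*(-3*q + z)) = -3*q + z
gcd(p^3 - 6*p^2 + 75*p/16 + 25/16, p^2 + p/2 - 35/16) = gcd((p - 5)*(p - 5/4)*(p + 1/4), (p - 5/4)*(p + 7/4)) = p - 5/4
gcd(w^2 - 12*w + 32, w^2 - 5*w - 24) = w - 8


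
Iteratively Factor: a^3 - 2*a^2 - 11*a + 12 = (a + 3)*(a^2 - 5*a + 4) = (a - 1)*(a + 3)*(a - 4)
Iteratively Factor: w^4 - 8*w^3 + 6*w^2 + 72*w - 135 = (w + 3)*(w^3 - 11*w^2 + 39*w - 45) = (w - 3)*(w + 3)*(w^2 - 8*w + 15) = (w - 5)*(w - 3)*(w + 3)*(w - 3)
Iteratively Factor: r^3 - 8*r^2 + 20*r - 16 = (r - 2)*(r^2 - 6*r + 8) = (r - 4)*(r - 2)*(r - 2)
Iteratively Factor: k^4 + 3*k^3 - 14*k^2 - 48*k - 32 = (k + 1)*(k^3 + 2*k^2 - 16*k - 32) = (k + 1)*(k + 4)*(k^2 - 2*k - 8) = (k + 1)*(k + 2)*(k + 4)*(k - 4)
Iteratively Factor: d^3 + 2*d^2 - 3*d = (d - 1)*(d^2 + 3*d) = d*(d - 1)*(d + 3)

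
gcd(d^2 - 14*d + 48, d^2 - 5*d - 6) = d - 6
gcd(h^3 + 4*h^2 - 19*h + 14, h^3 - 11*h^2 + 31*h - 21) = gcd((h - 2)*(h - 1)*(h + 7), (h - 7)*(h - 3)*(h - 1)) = h - 1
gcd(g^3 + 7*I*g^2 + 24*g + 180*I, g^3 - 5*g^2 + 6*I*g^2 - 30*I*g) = g + 6*I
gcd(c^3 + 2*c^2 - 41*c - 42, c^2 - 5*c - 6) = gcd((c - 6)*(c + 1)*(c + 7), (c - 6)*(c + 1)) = c^2 - 5*c - 6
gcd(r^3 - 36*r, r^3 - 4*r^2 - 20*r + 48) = r - 6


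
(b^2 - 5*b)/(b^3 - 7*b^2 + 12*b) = (b - 5)/(b^2 - 7*b + 12)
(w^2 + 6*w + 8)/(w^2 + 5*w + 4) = (w + 2)/(w + 1)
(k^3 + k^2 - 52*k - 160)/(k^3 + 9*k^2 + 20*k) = (k - 8)/k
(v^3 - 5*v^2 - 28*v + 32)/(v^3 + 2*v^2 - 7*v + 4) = (v - 8)/(v - 1)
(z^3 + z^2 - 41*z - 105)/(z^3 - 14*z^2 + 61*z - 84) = (z^2 + 8*z + 15)/(z^2 - 7*z + 12)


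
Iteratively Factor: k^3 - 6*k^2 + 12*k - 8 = (k - 2)*(k^2 - 4*k + 4) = (k - 2)^2*(k - 2)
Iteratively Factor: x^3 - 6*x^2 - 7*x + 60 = (x - 5)*(x^2 - x - 12) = (x - 5)*(x - 4)*(x + 3)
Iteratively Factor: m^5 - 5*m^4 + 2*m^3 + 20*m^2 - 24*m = (m + 2)*(m^4 - 7*m^3 + 16*m^2 - 12*m) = (m - 2)*(m + 2)*(m^3 - 5*m^2 + 6*m) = m*(m - 2)*(m + 2)*(m^2 - 5*m + 6) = m*(m - 2)^2*(m + 2)*(m - 3)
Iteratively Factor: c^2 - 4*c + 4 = (c - 2)*(c - 2)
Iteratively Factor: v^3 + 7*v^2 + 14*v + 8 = (v + 1)*(v^2 + 6*v + 8) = (v + 1)*(v + 4)*(v + 2)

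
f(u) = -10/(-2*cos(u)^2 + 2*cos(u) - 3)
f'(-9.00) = 0.55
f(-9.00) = 1.54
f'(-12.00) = 0.99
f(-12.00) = 3.65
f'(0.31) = 0.65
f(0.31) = 3.44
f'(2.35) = -1.18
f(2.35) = 1.85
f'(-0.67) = -1.00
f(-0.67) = 3.76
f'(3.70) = 0.76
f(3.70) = 1.63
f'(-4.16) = -1.65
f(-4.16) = 2.17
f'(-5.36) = 0.52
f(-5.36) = 3.97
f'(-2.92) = 0.28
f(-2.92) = 1.46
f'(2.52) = -0.86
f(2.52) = 1.68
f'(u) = -10*(-4*sin(u)*cos(u) + 2*sin(u))/(-2*cos(u)^2 + 2*cos(u) - 3)^2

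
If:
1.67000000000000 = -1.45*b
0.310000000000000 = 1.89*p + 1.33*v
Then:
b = -1.15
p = 0.164021164021164 - 0.703703703703704*v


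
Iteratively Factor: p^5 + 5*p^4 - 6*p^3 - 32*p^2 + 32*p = (p + 4)*(p^4 + p^3 - 10*p^2 + 8*p) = (p - 2)*(p + 4)*(p^3 + 3*p^2 - 4*p) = (p - 2)*(p - 1)*(p + 4)*(p^2 + 4*p) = (p - 2)*(p - 1)*(p + 4)^2*(p)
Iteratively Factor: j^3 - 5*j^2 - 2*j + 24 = (j + 2)*(j^2 - 7*j + 12) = (j - 4)*(j + 2)*(j - 3)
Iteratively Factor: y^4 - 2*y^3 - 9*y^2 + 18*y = (y - 3)*(y^3 + y^2 - 6*y) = y*(y - 3)*(y^2 + y - 6) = y*(y - 3)*(y + 3)*(y - 2)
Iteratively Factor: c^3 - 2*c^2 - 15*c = (c - 5)*(c^2 + 3*c) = c*(c - 5)*(c + 3)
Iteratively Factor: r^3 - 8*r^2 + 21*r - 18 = (r - 2)*(r^2 - 6*r + 9) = (r - 3)*(r - 2)*(r - 3)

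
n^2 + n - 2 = (n - 1)*(n + 2)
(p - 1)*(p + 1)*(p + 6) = p^3 + 6*p^2 - p - 6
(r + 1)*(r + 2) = r^2 + 3*r + 2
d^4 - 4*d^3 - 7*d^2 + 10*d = d*(d - 5)*(d - 1)*(d + 2)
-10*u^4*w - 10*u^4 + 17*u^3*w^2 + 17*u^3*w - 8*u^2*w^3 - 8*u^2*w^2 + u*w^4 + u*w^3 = (-5*u + w)*(-2*u + w)*(-u + w)*(u*w + u)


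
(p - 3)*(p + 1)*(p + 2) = p^3 - 7*p - 6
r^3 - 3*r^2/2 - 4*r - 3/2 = (r - 3)*(r + 1/2)*(r + 1)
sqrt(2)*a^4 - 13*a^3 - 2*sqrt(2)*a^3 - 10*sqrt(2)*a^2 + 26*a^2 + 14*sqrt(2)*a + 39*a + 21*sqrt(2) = (a - 3)*(a + 1)*(a - 7*sqrt(2))*(sqrt(2)*a + 1)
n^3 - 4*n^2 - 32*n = n*(n - 8)*(n + 4)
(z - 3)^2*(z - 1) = z^3 - 7*z^2 + 15*z - 9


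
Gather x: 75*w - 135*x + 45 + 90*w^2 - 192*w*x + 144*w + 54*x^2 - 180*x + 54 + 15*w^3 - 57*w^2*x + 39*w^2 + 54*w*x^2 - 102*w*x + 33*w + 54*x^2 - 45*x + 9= 15*w^3 + 129*w^2 + 252*w + x^2*(54*w + 108) + x*(-57*w^2 - 294*w - 360) + 108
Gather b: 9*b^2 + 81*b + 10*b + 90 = 9*b^2 + 91*b + 90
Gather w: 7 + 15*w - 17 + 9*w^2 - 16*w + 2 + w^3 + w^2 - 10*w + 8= w^3 + 10*w^2 - 11*w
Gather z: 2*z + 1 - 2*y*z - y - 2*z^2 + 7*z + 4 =-y - 2*z^2 + z*(9 - 2*y) + 5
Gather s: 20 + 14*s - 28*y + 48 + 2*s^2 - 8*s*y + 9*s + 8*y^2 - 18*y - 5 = 2*s^2 + s*(23 - 8*y) + 8*y^2 - 46*y + 63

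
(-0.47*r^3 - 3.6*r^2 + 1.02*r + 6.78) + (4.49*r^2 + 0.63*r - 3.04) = -0.47*r^3 + 0.89*r^2 + 1.65*r + 3.74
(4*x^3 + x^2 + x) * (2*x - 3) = 8*x^4 - 10*x^3 - x^2 - 3*x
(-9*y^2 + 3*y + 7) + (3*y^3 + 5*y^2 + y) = 3*y^3 - 4*y^2 + 4*y + 7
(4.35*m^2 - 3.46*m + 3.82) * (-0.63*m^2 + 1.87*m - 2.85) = -2.7405*m^4 + 10.3143*m^3 - 21.2743*m^2 + 17.0044*m - 10.887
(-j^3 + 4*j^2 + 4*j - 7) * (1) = -j^3 + 4*j^2 + 4*j - 7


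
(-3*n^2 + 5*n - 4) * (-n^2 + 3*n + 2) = 3*n^4 - 14*n^3 + 13*n^2 - 2*n - 8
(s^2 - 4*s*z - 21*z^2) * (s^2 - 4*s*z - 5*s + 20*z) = s^4 - 8*s^3*z - 5*s^3 - 5*s^2*z^2 + 40*s^2*z + 84*s*z^3 + 25*s*z^2 - 420*z^3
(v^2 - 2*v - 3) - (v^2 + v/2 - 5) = 2 - 5*v/2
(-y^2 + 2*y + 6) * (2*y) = -2*y^3 + 4*y^2 + 12*y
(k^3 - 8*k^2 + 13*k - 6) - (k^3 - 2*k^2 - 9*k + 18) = -6*k^2 + 22*k - 24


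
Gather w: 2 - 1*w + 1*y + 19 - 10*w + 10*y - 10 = -11*w + 11*y + 11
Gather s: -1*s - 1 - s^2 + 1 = -s^2 - s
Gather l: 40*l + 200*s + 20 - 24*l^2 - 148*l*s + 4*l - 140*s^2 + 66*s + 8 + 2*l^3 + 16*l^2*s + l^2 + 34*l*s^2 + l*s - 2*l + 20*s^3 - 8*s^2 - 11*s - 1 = 2*l^3 + l^2*(16*s - 23) + l*(34*s^2 - 147*s + 42) + 20*s^3 - 148*s^2 + 255*s + 27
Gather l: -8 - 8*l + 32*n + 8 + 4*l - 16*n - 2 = -4*l + 16*n - 2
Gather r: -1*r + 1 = 1 - r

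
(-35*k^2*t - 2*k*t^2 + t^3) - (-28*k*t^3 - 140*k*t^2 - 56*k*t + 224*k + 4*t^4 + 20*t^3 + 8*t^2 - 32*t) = -35*k^2*t + 28*k*t^3 + 138*k*t^2 + 56*k*t - 224*k - 4*t^4 - 19*t^3 - 8*t^2 + 32*t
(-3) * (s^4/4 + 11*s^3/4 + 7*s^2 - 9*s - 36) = -3*s^4/4 - 33*s^3/4 - 21*s^2 + 27*s + 108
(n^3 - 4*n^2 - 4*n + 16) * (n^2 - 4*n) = n^5 - 8*n^4 + 12*n^3 + 32*n^2 - 64*n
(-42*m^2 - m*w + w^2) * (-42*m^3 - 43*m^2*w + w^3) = 1764*m^5 + 1848*m^4*w + m^3*w^2 - 85*m^2*w^3 - m*w^4 + w^5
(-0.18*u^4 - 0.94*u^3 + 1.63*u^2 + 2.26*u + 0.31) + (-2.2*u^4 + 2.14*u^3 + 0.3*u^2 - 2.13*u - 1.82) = -2.38*u^4 + 1.2*u^3 + 1.93*u^2 + 0.13*u - 1.51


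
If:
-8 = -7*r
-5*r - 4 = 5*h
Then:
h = -68/35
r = 8/7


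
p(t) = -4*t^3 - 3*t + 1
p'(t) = -12*t^2 - 3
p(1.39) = -13.91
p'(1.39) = -26.19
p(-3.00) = 118.00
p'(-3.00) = -111.00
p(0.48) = -0.88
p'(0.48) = -5.76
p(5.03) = -523.14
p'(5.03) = -306.61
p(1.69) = -23.38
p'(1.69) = -37.27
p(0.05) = 0.85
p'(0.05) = -3.03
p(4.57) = -394.49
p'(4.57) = -253.62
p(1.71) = -24.13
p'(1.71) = -38.09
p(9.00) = -2942.00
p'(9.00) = -975.00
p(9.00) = -2942.00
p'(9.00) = -975.00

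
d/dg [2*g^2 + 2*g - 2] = 4*g + 2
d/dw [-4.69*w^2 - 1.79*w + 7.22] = -9.38*w - 1.79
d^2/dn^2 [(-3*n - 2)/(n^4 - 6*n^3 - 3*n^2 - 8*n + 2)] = 2*(4*(3*n + 2)*(-2*n^3 + 9*n^2 + 3*n + 4)^2 + 3*(4*n^3 - 18*n^2 - 6*n - (3*n + 2)*(-2*n^2 + 6*n + 1) - 8)*(-n^4 + 6*n^3 + 3*n^2 + 8*n - 2))/(-n^4 + 6*n^3 + 3*n^2 + 8*n - 2)^3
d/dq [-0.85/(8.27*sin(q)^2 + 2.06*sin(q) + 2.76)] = (14.059*sin(q) + 1.751)*cos(q)/(8.27*sin(q)^2 + 2.06*sin(q) + 2.76)^2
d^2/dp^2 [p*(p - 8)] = 2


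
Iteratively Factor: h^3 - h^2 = (h)*(h^2 - h) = h*(h - 1)*(h)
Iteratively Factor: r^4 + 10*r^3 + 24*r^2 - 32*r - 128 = (r + 4)*(r^3 + 6*r^2 - 32) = (r + 4)^2*(r^2 + 2*r - 8) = (r - 2)*(r + 4)^2*(r + 4)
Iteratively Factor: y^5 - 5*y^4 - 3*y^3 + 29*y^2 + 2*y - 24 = (y + 2)*(y^4 - 7*y^3 + 11*y^2 + 7*y - 12) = (y - 3)*(y + 2)*(y^3 - 4*y^2 - y + 4) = (y - 3)*(y + 1)*(y + 2)*(y^2 - 5*y + 4) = (y - 3)*(y - 1)*(y + 1)*(y + 2)*(y - 4)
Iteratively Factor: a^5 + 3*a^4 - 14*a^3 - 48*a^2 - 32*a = (a + 4)*(a^4 - a^3 - 10*a^2 - 8*a) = (a + 2)*(a + 4)*(a^3 - 3*a^2 - 4*a) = (a - 4)*(a + 2)*(a + 4)*(a^2 + a) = a*(a - 4)*(a + 2)*(a + 4)*(a + 1)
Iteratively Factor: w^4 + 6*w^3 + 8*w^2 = (w + 2)*(w^3 + 4*w^2) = (w + 2)*(w + 4)*(w^2) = w*(w + 2)*(w + 4)*(w)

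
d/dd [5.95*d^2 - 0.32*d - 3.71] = 11.9*d - 0.32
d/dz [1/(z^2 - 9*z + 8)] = (9 - 2*z)/(z^2 - 9*z + 8)^2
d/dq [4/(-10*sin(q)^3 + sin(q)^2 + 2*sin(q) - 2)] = 8*(15*sin(q)^2 - sin(q) - 1)*cos(q)/(10*sin(q)^3 - sin(q)^2 - 2*sin(q) + 2)^2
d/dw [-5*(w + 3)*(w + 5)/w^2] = 10*(4*w + 15)/w^3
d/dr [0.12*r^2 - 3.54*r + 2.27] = 0.24*r - 3.54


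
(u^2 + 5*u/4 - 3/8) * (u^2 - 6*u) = u^4 - 19*u^3/4 - 63*u^2/8 + 9*u/4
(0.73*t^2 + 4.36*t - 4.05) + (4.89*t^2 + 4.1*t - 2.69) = 5.62*t^2 + 8.46*t - 6.74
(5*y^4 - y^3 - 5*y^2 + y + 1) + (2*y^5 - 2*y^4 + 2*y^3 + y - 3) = 2*y^5 + 3*y^4 + y^3 - 5*y^2 + 2*y - 2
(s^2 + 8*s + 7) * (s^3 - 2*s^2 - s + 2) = s^5 + 6*s^4 - 10*s^3 - 20*s^2 + 9*s + 14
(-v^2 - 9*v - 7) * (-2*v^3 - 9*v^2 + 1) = 2*v^5 + 27*v^4 + 95*v^3 + 62*v^2 - 9*v - 7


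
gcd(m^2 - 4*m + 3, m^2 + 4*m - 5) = m - 1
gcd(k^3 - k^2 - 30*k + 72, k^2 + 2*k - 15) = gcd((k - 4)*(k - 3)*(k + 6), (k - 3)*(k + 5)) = k - 3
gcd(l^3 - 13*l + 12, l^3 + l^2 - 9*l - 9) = l - 3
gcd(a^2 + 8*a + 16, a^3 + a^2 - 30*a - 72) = a + 4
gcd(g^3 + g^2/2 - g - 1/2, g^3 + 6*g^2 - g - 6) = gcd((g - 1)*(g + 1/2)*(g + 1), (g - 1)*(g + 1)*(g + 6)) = g^2 - 1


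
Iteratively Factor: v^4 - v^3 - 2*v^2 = (v)*(v^3 - v^2 - 2*v) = v*(v + 1)*(v^2 - 2*v) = v^2*(v + 1)*(v - 2)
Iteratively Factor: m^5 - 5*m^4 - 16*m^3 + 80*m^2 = (m + 4)*(m^4 - 9*m^3 + 20*m^2) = (m - 5)*(m + 4)*(m^3 - 4*m^2) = m*(m - 5)*(m + 4)*(m^2 - 4*m) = m*(m - 5)*(m - 4)*(m + 4)*(m)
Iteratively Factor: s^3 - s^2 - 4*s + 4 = (s - 1)*(s^2 - 4) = (s - 1)*(s + 2)*(s - 2)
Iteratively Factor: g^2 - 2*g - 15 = (g + 3)*(g - 5)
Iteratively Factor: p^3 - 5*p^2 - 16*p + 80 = (p - 5)*(p^2 - 16) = (p - 5)*(p + 4)*(p - 4)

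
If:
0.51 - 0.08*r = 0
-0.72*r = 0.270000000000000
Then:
No Solution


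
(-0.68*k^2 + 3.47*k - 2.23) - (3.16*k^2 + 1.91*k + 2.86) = -3.84*k^2 + 1.56*k - 5.09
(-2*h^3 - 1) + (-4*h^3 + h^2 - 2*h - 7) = -6*h^3 + h^2 - 2*h - 8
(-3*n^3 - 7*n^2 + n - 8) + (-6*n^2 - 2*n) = -3*n^3 - 13*n^2 - n - 8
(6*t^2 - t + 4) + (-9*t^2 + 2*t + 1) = -3*t^2 + t + 5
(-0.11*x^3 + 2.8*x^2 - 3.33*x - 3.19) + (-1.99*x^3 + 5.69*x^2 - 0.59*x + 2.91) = -2.1*x^3 + 8.49*x^2 - 3.92*x - 0.28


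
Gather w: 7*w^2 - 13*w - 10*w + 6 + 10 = 7*w^2 - 23*w + 16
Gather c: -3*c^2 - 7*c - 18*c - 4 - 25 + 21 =-3*c^2 - 25*c - 8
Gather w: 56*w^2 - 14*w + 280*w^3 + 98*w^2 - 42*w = 280*w^3 + 154*w^2 - 56*w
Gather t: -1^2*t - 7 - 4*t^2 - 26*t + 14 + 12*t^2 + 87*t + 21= 8*t^2 + 60*t + 28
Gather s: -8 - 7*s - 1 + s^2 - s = s^2 - 8*s - 9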